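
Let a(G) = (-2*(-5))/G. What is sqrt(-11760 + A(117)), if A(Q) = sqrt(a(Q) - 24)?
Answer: sqrt(-17886960 + 39*I*sqrt(36374))/39 ≈ 0.022547 + 108.44*I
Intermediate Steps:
a(G) = 10/G
A(Q) = sqrt(-24 + 10/Q) (A(Q) = sqrt(10/Q - 24) = sqrt(-24 + 10/Q))
sqrt(-11760 + A(117)) = sqrt(-11760 + sqrt(-24 + 10/117)) = sqrt(-11760 + sqrt(-2798/117)) = sqrt(-11760 + I*sqrt(36374)/39)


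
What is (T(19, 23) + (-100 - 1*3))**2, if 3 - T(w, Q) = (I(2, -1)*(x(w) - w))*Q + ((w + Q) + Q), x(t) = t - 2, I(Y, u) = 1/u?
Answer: 44521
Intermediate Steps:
x(t) = -2 + t
T(w, Q) = 3 - w - 4*Q (T(w, Q) = 3 - ((((-2 + w) - w)/(-1))*Q + ((w + Q) + Q)) = 3 - ((-1*(-2))*Q + ((Q + w) + Q)) = 3 - (2*Q + (w + 2*Q)) = 3 - (w + 4*Q) = 3 + (-w - 4*Q) = 3 - w - 4*Q)
(T(19, 23) + (-100 - 1*3))**2 = ((3 - 1*19 - 4*23) + (-100 - 1*3))**2 = ((3 - 19 - 92) + (-100 - 3))**2 = (-108 - 103)**2 = (-211)**2 = 44521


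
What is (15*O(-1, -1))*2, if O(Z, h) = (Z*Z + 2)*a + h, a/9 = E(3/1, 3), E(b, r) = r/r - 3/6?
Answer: 375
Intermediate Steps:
E(b, r) = 1/2 (E(b, r) = 1 - 3*1/6 = 1 - 1/2 = 1/2)
a = 9/2 (a = 9*(1/2) = 9/2 ≈ 4.5000)
O(Z, h) = 9 + h + 9*Z**2/2 (O(Z, h) = (Z*Z + 2)*(9/2) + h = (Z**2 + 2)*(9/2) + h = (2 + Z**2)*(9/2) + h = (9 + 9*Z**2/2) + h = 9 + h + 9*Z**2/2)
(15*O(-1, -1))*2 = (15*(9 - 1 + (9/2)*(-1)**2))*2 = (15*(9 - 1 + (9/2)*1))*2 = (15*(9 - 1 + 9/2))*2 = (15*(25/2))*2 = (375/2)*2 = 375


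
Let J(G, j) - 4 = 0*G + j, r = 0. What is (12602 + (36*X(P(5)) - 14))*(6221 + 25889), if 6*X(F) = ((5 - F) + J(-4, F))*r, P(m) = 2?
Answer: 404200680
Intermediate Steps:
J(G, j) = 4 + j (J(G, j) = 4 + (0*G + j) = 4 + (0 + j) = 4 + j)
X(F) = 0 (X(F) = (((5 - F) + (4 + F))*0)/6 = (9*0)/6 = (⅙)*0 = 0)
(12602 + (36*X(P(5)) - 14))*(6221 + 25889) = (12602 + (36*0 - 14))*(6221 + 25889) = (12602 + (0 - 14))*32110 = (12602 - 14)*32110 = 12588*32110 = 404200680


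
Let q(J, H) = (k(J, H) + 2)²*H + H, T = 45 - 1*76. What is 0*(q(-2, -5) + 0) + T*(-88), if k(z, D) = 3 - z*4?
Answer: 2728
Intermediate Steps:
k(z, D) = 3 - 4*z
T = -31 (T = 45 - 76 = -31)
q(J, H) = H + H*(5 - 4*J)² (q(J, H) = ((3 - 4*J) + 2)²*H + H = (5 - 4*J)²*H + H = H*(5 - 4*J)² + H = H + H*(5 - 4*J)²)
0*(q(-2, -5) + 0) + T*(-88) = 0*(-5*(1 + (-5 + 4*(-2))²) + 0) - 31*(-88) = 0*(-5*(1 + (-5 - 8)²) + 0) + 2728 = 0*(-5*(1 + (-13)²) + 0) + 2728 = 0*(-5*(1 + 169) + 0) + 2728 = 0*(-5*170 + 0) + 2728 = 0*(-850 + 0) + 2728 = 0*(-850) + 2728 = 0 + 2728 = 2728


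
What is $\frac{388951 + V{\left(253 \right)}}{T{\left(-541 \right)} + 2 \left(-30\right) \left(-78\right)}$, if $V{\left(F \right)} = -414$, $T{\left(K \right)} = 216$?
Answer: $\frac{388537}{4896} \approx 79.358$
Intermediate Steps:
$\frac{388951 + V{\left(253 \right)}}{T{\left(-541 \right)} + 2 \left(-30\right) \left(-78\right)} = \frac{388951 - 414}{216 + 2 \left(-30\right) \left(-78\right)} = \frac{388537}{216 - -4680} = \frac{388537}{216 + 4680} = \frac{388537}{4896}$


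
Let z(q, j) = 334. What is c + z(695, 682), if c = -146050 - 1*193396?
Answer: -339112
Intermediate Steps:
c = -339446 (c = -146050 - 193396 = -339446)
c + z(695, 682) = -339446 + 334 = -339112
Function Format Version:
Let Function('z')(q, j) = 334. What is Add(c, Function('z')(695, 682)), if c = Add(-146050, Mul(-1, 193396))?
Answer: -339112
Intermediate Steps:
c = -339446 (c = Add(-146050, -193396) = -339446)
Add(c, Function('z')(695, 682)) = Add(-339446, 334) = -339112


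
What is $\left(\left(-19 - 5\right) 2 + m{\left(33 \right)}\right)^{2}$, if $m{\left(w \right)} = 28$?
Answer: $400$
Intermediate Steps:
$\left(\left(-19 - 5\right) 2 + m{\left(33 \right)}\right)^{2} = \left(\left(-19 - 5\right) 2 + 28\right)^{2} = \left(\left(-24\right) 2 + 28\right)^{2} = \left(-48 + 28\right)^{2} = \left(-20\right)^{2} = 400$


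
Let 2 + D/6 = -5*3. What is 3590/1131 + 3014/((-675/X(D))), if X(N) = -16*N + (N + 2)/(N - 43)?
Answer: -1854381586/254475 ≈ -7287.1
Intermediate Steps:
D = -102 (D = -12 + 6*(-5*3) = -12 + 6*(-15) = -12 - 90 = -102)
X(N) = -16*N + (2 + N)/(-43 + N)
3590/1131 + 3014/((-675/X(D))) = 3590/1131 + 3014/((-675*(-43 - 102)/(2 - 16*(-102)² + 689*(-102)))) = 3590*(1/1131) + 3014/((-675*(-145/(2 - 16*10404 - 70278)))) = 3590/1131 + 3014/((-675*(-145/(2 - 166464 - 70278)))) = 3590/1131 + 3014/((-675/((-1/145*(-236740))))) = 3590/1131 + 3014/((-675/47348/29)) = 3590/1131 + 3014/((-675*29/47348)) = 3590/1131 + 3014/(-19575/47348) = 3590/1131 + 3014*(-47348/19575) = 3590/1131 - 142706872/19575 = -1854381586/254475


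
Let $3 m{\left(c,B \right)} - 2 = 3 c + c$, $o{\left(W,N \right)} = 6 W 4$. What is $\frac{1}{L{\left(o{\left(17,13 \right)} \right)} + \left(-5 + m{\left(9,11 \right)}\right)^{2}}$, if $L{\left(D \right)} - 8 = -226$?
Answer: $- \frac{9}{1433} \approx -0.0062805$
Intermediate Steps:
$o{\left(W,N \right)} = 24 W$
$m{\left(c,B \right)} = \frac{2}{3} + \frac{4 c}{3}$ ($m{\left(c,B \right)} = \frac{2}{3} + \frac{3 c + c}{3} = \frac{2}{3} + \frac{4 c}{3}$)
$L{\left(D \right)} = -218$ ($L{\left(D \right)} = 8 - 226 = -218$)
$\frac{1}{L{\left(o{\left(17,13 \right)} \right)} + \left(-5 + m{\left(9,11 \right)}\right)^{2}} = \frac{1}{-218 + \left(-5 + \left(\frac{2}{3} + \frac{4}{3} \cdot 9\right)\right)^{2}} = \frac{1}{-218 + \left(-5 + \left(\frac{2}{3} + 12\right)\right)^{2}} = \frac{1}{-218 + \left(-5 + \frac{38}{3}\right)^{2}} = \frac{1}{-218 + \left(\frac{23}{3}\right)^{2}} = \frac{1}{-218 + \frac{529}{9}} = \frac{1}{- \frac{1433}{9}} = - \frac{9}{1433}$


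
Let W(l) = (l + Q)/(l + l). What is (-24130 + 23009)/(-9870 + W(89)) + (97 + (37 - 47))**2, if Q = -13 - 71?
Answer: 13297835033/1756855 ≈ 7569.1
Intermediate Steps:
Q = -84
W(l) = (-84 + l)/(2*l) (W(l) = (l - 84)/(l + l) = (-84 + l)/((2*l)) = (-84 + l)*(1/(2*l)) = (-84 + l)/(2*l))
(-24130 + 23009)/(-9870 + W(89)) + (97 + (37 - 47))**2 = (-24130 + 23009)/(-9870 + (1/2)*(-84 + 89)/89) + (97 + (37 - 47))**2 = -1121/(-9870 + (1/2)*(1/89)*5) + (97 - 10)**2 = -1121/(-9870 + 5/178) + 87**2 = -1121/(-1756855/178) + 7569 = -1121*(-178/1756855) + 7569 = 199538/1756855 + 7569 = 13297835033/1756855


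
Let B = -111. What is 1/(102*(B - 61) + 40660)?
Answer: 1/23116 ≈ 4.3260e-5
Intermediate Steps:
1/(102*(B - 61) + 40660) = 1/(102*(-111 - 61) + 40660) = 1/(102*(-172) + 40660) = 1/(-17544 + 40660) = 1/23116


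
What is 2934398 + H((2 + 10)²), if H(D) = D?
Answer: 2934542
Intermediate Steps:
2934398 + H((2 + 10)²) = 2934398 + (2 + 10)² = 2934398 + 12² = 2934398 + 144 = 2934542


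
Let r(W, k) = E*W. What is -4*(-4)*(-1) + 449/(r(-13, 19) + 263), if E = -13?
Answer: -6463/432 ≈ -14.961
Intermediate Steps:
r(W, k) = -13*W
-4*(-4)*(-1) + 449/(r(-13, 19) + 263) = -4*(-4)*(-1) + 449/(-13*(-13) + 263) = 16*(-1) + 449/(169 + 263) = -16 + 449/432 = -6463/432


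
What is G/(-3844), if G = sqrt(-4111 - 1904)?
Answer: -I*sqrt(6015)/3844 ≈ -0.020176*I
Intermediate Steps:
G = I*sqrt(6015) (G = sqrt(-6015) = I*sqrt(6015) ≈ 77.556*I)
G/(-3844) = (I*sqrt(6015))/(-3844) = (I*sqrt(6015))*(-1/3844) = -I*sqrt(6015)/3844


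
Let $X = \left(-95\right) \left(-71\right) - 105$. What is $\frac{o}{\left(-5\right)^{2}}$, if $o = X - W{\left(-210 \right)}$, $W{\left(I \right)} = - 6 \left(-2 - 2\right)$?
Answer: $\frac{6616}{25} \approx 264.64$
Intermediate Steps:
$W{\left(I \right)} = 24$ ($W{\left(I \right)} = \left(-6\right) \left(-4\right) = 24$)
$X = 6640$ ($X = 6745 - 105 = 6640$)
$o = 6616$ ($o = 6640 - 24 = 6616$)
$\frac{o}{\left(-5\right)^{2}} = \frac{6616}{\left(-5\right)^{2}} = \frac{6616}{25}$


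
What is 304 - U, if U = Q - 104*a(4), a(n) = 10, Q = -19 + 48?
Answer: 1315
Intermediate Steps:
Q = 29
U = -1011 (U = 29 - 104*10 = 29 - 1040 = -1011)
304 - U = 304 - 1*(-1011) = 304 + 1011 = 1315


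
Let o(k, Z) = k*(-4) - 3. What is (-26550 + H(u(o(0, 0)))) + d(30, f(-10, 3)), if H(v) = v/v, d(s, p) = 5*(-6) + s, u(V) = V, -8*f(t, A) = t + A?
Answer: -26549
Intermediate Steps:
f(t, A) = -A/8 - t/8 (f(t, A) = -(t + A)/8 = -(A + t)/8 = -A/8 - t/8)
o(k, Z) = -3 - 4*k (o(k, Z) = -4*k - 3 = -3 - 4*k)
d(s, p) = -30 + s
H(v) = 1
(-26550 + H(u(o(0, 0)))) + d(30, f(-10, 3)) = (-26550 + 1) + (-30 + 30) = -26549 + 0 = -26549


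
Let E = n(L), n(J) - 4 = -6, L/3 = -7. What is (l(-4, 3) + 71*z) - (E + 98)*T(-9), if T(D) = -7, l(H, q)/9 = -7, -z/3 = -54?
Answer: 12111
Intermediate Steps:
z = 162 (z = -3*(-54) = 162)
L = -21 (L = 3*(-7) = -21)
n(J) = -2 (n(J) = 4 - 6 = -2)
l(H, q) = -63 (l(H, q) = 9*(-7) = -63)
E = -2
(l(-4, 3) + 71*z) - (E + 98)*T(-9) = (-63 + 71*162) - (-2 + 98)*(-7) = (-63 + 11502) - 96*(-7) = 11439 - 1*(-672) = 11439 + 672 = 12111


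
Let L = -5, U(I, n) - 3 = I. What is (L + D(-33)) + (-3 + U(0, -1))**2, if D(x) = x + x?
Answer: -71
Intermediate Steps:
U(I, n) = 3 + I
D(x) = 2*x
(L + D(-33)) + (-3 + U(0, -1))**2 = (-5 + 2*(-33)) + (-3 + (3 + 0))**2 = (-5 - 66) + (-3 + 3)**2 = -71 + 0**2 = -71 + 0 = -71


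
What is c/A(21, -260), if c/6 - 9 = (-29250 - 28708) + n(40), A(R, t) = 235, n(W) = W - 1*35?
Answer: -347664/235 ≈ -1479.4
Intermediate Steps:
n(W) = -35 + W (n(W) = W - 35 = -35 + W)
c = -347664 (c = 54 + 6*((-29250 - 28708) + (-35 + 40)) = 54 + 6*(-57958 + 5) = 54 + 6*(-57953) = 54 - 347718 = -347664)
c/A(21, -260) = -347664/235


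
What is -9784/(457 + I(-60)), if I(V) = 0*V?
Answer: -9784/457 ≈ -21.409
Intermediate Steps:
I(V) = 0
-9784/(457 + I(-60)) = -9784/(457 + 0) = -9784/457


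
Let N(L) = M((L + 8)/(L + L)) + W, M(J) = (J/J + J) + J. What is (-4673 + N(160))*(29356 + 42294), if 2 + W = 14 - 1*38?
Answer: -673072935/2 ≈ -3.3654e+8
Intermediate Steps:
W = -26 (W = -2 + (14 - 1*38) = -2 + (14 - 38) = -2 - 24 = -26)
M(J) = 1 + 2*J (M(J) = (1 + J) + J = 1 + 2*J)
N(L) = -25 + (8 + L)/L (N(L) = (1 + 2*((L + 8)/(L + L))) - 26 = (1 + 2*((8 + L)/((2*L)))) - 26 = (1 + 2*((8 + L)*(1/(2*L)))) - 26 = (1 + 2*((8 + L)/(2*L))) - 26 = (1 + (8 + L)/L) - 26 = -25 + (8 + L)/L)
(-4673 + N(160))*(29356 + 42294) = (-4673 + (-24 + 8/160))*(29356 + 42294) = (-4673 + (-24 + 8*(1/160)))*71650 = (-4673 + (-24 + 1/20))*71650 = (-4673 - 479/20)*71650 = -93939/20*71650 = -673072935/2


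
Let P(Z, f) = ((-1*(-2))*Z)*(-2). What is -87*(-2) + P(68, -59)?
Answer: -98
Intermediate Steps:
P(Z, f) = -4*Z (P(Z, f) = (2*Z)*(-2) = -4*Z)
-87*(-2) + P(68, -59) = -87*(-2) - 4*68 = 174 - 272 = -98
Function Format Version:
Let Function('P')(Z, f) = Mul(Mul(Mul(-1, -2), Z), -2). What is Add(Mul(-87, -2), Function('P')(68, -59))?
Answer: -98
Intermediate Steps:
Function('P')(Z, f) = Mul(-4, Z) (Function('P')(Z, f) = Mul(Mul(2, Z), -2) = Mul(-4, Z))
Add(Mul(-87, -2), Function('P')(68, -59)) = Add(Mul(-87, -2), Mul(-4, 68)) = Add(174, -272) = -98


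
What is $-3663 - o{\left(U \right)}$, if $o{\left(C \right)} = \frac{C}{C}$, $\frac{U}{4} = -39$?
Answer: $-3664$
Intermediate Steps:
$U = -156$ ($U = 4 \left(-39\right) = -156$)
$o{\left(C \right)} = 1$
$-3663 - o{\left(U \right)} = -3663 - 1 = -3664$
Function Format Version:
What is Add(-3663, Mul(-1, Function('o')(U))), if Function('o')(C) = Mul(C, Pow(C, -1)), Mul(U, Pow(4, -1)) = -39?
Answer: -3664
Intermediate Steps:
U = -156 (U = Mul(4, -39) = -156)
Function('o')(C) = 1
Add(-3663, Mul(-1, Function('o')(U))) = Add(-3663, Mul(-1, 1)) = Add(-3663, -1) = -3664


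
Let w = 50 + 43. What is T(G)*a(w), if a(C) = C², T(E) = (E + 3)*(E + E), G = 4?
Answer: 484344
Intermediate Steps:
T(E) = 2*E*(3 + E) (T(E) = (3 + E)*(2*E) = 2*E*(3 + E))
w = 93
T(G)*a(w) = (2*4*(3 + 4))*93² = (2*4*7)*8649 = 56*8649 = 484344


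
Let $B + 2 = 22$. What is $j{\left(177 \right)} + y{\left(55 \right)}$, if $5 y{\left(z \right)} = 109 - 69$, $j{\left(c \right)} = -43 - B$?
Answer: $-55$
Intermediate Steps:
$B = 20$ ($B = -2 + 22 = 20$)
$j{\left(c \right)} = -63$ ($j{\left(c \right)} = -43 - 20 = -63$)
$y{\left(z \right)} = 8$ ($y{\left(z \right)} = \frac{109 - 69}{5} = \frac{1}{5} \cdot 40 = 8$)
$j{\left(177 \right)} + y{\left(55 \right)} = -63 + 8 = -55$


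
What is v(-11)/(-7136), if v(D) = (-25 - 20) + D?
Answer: 7/892 ≈ 0.0078475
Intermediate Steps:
v(D) = -45 + D
v(-11)/(-7136) = (-45 - 11)/(-7136) = -56*(-1/7136) = 7/892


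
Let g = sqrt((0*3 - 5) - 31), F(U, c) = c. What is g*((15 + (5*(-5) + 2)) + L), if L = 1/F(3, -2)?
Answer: -51*I ≈ -51.0*I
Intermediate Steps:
g = 6*I (g = sqrt((0 - 5) - 31) = sqrt(-5 - 31) = sqrt(-36) = 6*I ≈ 6.0*I)
L = -1/2 (L = 1/(-2) = -1/2 ≈ -0.50000)
g*((15 + (5*(-5) + 2)) + L) = (6*I)*((15 + (5*(-5) + 2)) - 1/2) = (6*I)*((15 + (-25 + 2)) - 1/2) = (6*I)*((15 - 23) - 1/2) = (6*I)*(-8 - 1/2) = (6*I)*(-17/2) = -51*I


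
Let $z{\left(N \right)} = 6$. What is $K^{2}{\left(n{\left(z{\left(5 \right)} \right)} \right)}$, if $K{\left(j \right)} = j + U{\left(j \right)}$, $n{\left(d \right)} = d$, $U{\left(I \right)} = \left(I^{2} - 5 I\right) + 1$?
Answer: $169$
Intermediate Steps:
$U{\left(I \right)} = 1 + I^{2} - 5 I$
$K{\left(j \right)} = 1 + j^{2} - 4 j$ ($K{\left(j \right)} = j + \left(1 + j^{2} - 5 j\right) = 1 + j^{2} - 4 j$)
$K^{2}{\left(n{\left(z{\left(5 \right)} \right)} \right)} = \left(1 + 6^{2} - 24\right)^{2} = \left(1 + 36 - 24\right)^{2} = 13^{2} = 169$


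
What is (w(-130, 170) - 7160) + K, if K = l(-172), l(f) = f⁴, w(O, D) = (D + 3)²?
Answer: 875235825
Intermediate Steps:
w(O, D) = (3 + D)²
K = 875213056 (K = (-172)⁴ = 875213056)
(w(-130, 170) - 7160) + K = ((3 + 170)² - 7160) + 875213056 = (173² - 7160) + 875213056 = (29929 - 7160) + 875213056 = 22769 + 875213056 = 875235825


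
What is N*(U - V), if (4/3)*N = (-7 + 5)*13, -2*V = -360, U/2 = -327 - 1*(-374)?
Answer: 1677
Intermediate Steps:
U = 94 (U = 2*(-327 - 1*(-374)) = 2*(-327 + 374) = 2*47 = 94)
V = 180 (V = -½*(-360) = 180)
N = -39/2 (N = 3*((-7 + 5)*13)/4 = 3*(-2*13)/4 = (¾)*(-26) = -39/2 ≈ -19.500)
N*(U - V) = -39*(94 - 1*180)/2 = -39*(94 - 180)/2 = -39/2*(-86) = 1677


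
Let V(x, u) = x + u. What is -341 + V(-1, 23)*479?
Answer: 10197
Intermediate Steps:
V(x, u) = u + x
-341 + V(-1, 23)*479 = -341 + (23 - 1)*479 = -341 + 22*479 = -341 + 10538 = 10197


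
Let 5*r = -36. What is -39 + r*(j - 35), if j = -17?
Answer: 1677/5 ≈ 335.40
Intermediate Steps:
r = -36/5 (r = (1/5)*(-36) = -36/5 ≈ -7.2000)
-39 + r*(j - 35) = -39 - 36*(-17 - 35)/5 = -39 - 36/5*(-52) = -39 + 1872/5 = 1677/5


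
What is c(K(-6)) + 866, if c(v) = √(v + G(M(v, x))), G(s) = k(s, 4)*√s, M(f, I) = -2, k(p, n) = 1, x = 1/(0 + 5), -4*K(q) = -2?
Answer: 866 + √(2 + 4*I*√2)/2 ≈ 867.0 + 0.70711*I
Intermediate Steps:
K(q) = ½ (K(q) = -¼*(-2) = ½)
x = ⅕ (x = 1/5 = ⅕ ≈ 0.20000)
G(s) = √s (G(s) = 1*√s = √s)
c(v) = √(v + I*√2) (c(v) = √(v + √(-2)) = √(v + I*√2))
c(K(-6)) + 866 = √(½ + I*√2) + 866 = 866 + √(½ + I*√2)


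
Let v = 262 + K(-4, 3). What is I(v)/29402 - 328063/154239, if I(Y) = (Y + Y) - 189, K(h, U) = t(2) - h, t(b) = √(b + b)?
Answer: -9592187393/4534935078 ≈ -2.1152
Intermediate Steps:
t(b) = √2*√b (t(b) = √(2*b) = √2*√b)
K(h, U) = 2 - h (K(h, U) = √2*√2 - h = 2 - h)
v = 268 (v = 262 + (2 - 1*(-4)) = 262 + (2 + 4) = 262 + 6 = 268)
I(Y) = -189 + 2*Y (I(Y) = 2*Y - 189 = -189 + 2*Y)
I(v)/29402 - 328063/154239 = (-189 + 2*268)/29402 - 328063/154239 = (-189 + 536)*(1/29402) - 328063*1/154239 = 347*(1/29402) - 328063/154239 = 347/29402 - 328063/154239 = -9592187393/4534935078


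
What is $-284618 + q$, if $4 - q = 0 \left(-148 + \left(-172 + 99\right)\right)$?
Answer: $-284614$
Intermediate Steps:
$q = 4$ ($q = 4 - 0 \left(-148 + \left(-172 + 99\right)\right) = 4 - 0 \left(-148 - 73\right) = 4 - 0 \left(-221\right) = 4 - 0 = 4 + 0 = 4$)
$-284618 + q = -284618 + 4 = -284614$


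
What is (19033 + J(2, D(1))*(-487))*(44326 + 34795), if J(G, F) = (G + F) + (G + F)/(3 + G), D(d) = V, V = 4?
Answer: 6142400593/5 ≈ 1.2285e+9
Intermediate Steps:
D(d) = 4
J(G, F) = F + G + (F + G)/(3 + G) (J(G, F) = (F + G) + (F + G)/(3 + G) = F + G + (F + G)/(3 + G))
(19033 + J(2, D(1))*(-487))*(44326 + 34795) = (19033 + ((2**2 + 4*4 + 4*2 + 4*2)/(3 + 2))*(-487))*(44326 + 34795) = (19033 + ((4 + 16 + 8 + 8)/5)*(-487))*79121 = (19033 + ((1/5)*36)*(-487))*79121 = (19033 + (36/5)*(-487))*79121 = (19033 - 17532/5)*79121 = (77633/5)*79121 = 6142400593/5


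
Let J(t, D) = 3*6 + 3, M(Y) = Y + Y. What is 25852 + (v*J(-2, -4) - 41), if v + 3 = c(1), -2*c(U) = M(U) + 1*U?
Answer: 51433/2 ≈ 25717.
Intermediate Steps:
M(Y) = 2*Y
c(U) = -3*U/2 (c(U) = -(2*U + 1*U)/2 = -(2*U + U)/2 = -3*U/2)
J(t, D) = 21 (J(t, D) = 18 + 3 = 21)
v = -9/2 (v = -3 - 3/2*1 = -3 - 3/2 = -9/2 ≈ -4.5000)
25852 + (v*J(-2, -4) - 41) = 25852 + (-9/2*21 - 41) = 25852 + (-189/2 - 41) = 25852 - 271/2 = 51433/2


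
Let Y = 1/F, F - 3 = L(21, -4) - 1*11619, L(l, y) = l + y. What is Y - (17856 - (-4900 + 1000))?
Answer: -252347845/11599 ≈ -21756.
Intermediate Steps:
F = -11599 (F = 3 + ((21 - 4) - 1*11619) = 3 + (17 - 11619) = 3 - 11602 = -11599)
Y = -1/11599 (Y = 1/(-11599) = -1/11599 ≈ -8.6214e-5)
Y - (17856 - (-4900 + 1000)) = -1/11599 - (17856 - (-4900 + 1000)) = -1/11599 - (17856 - 1*(-3900)) = -1/11599 - (17856 + 3900) = -1/11599 - 1*21756 = -1/11599 - 21756 = -252347845/11599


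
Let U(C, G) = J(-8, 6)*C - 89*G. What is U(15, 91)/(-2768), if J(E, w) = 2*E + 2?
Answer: 8309/2768 ≈ 3.0018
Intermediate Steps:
J(E, w) = 2 + 2*E
U(C, G) = -89*G - 14*C (U(C, G) = (2 + 2*(-8))*C - 89*G = (2 - 16)*C - 89*G = -14*C - 89*G = -89*G - 14*C)
U(15, 91)/(-2768) = (-89*91 - 14*15)/(-2768) = (-8099 - 210)*(-1/2768) = -8309*(-1/2768) = 8309/2768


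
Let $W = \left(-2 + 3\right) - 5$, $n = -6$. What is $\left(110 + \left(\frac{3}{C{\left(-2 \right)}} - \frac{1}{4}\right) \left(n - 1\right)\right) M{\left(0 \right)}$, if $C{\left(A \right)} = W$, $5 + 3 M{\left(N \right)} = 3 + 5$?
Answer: $117$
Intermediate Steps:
$W = -4$ ($W = 1 - 5 = -4$)
$M{\left(N \right)} = 1$ ($M{\left(N \right)} = - \frac{5}{3} + \frac{3 + 5}{3} = - \frac{5}{3} + \frac{1}{3} \cdot 8 = - \frac{5}{3} + \frac{8}{3} = 1$)
$C{\left(A \right)} = -4$
$\left(110 + \left(\frac{3}{C{\left(-2 \right)}} - \frac{1}{4}\right) \left(n - 1\right)\right) M{\left(0 \right)} = \left(110 + \left(\frac{3}{-4} - \frac{1}{4}\right) \left(-6 - 1\right)\right) 1 = \left(110 + \left(3 \left(- \frac{1}{4}\right) - \frac{1}{4}\right) \left(-7\right)\right) 1 = \left(110 + \left(- \frac{3}{4} - \frac{1}{4}\right) \left(-7\right)\right) 1 = \left(110 - -7\right) 1 = \left(110 + 7\right) 1 = 117 \cdot 1 = 117$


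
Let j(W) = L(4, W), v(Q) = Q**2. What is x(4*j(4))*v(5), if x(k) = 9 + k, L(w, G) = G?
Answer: 625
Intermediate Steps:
j(W) = W
x(4*j(4))*v(5) = (9 + 4*4)*5**2 = (9 + 16)*25 = 25*25 = 625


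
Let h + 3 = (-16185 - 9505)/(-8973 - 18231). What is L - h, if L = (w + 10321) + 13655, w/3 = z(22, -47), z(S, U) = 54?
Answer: 328353037/13602 ≈ 24140.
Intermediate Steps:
w = 162 (w = 3*54 = 162)
h = -27961/13602 (h = -3 + (-16185 - 9505)/(-8973 - 18231) = -3 - 25690/(-27204) = -3 - 25690*(-1/27204) = -3 + 12845/13602 = -27961/13602 ≈ -2.0557)
L = 24138 (L = (162 + 10321) + 13655 = 10483 + 13655 = 24138)
L - h = 24138 - 1*(-27961/13602) = 24138 + 27961/13602 = 328353037/13602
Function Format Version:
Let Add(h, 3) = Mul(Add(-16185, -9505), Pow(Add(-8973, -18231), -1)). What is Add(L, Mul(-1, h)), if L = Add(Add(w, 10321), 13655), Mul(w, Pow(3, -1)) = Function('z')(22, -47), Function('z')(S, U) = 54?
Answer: Rational(328353037, 13602) ≈ 24140.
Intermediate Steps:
w = 162 (w = Mul(3, 54) = 162)
h = Rational(-27961, 13602) (h = Add(-3, Mul(Add(-16185, -9505), Pow(Add(-8973, -18231), -1))) = Add(-3, Mul(-25690, Pow(-27204, -1))) = Add(-3, Mul(-25690, Rational(-1, 27204))) = Add(-3, Rational(12845, 13602)) = Rational(-27961, 13602) ≈ -2.0557)
L = 24138 (L = Add(Add(162, 10321), 13655) = Add(10483, 13655) = 24138)
Add(L, Mul(-1, h)) = Add(24138, Mul(-1, Rational(-27961, 13602))) = Add(24138, Rational(27961, 13602)) = Rational(328353037, 13602)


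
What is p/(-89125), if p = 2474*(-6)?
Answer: 14844/89125 ≈ 0.16655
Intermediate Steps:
p = -14844
p/(-89125) = -14844/(-89125) = -14844*(-1/89125) = 14844/89125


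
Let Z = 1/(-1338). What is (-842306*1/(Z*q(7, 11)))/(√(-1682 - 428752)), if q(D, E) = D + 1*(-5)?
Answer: -93917119*I*√5314/7971 ≈ -8.589e+5*I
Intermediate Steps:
q(D, E) = -5 + D (q(D, E) = D - 5 = -5 + D)
Z = -1/1338 ≈ -0.00074738
(-842306*1/(Z*q(7, 11)))/(√(-1682 - 428752)) = (-842306*(-1338/(-5 + 7)))/(√(-1682 - 428752)) = (-842306/(2*(-1/1338)))/(√(-430434)) = (-842306/(-1/669))/((9*I*√5314)) = (-842306*(-669))*(-I*√5314/47826) = 563502714*(-I*√5314/47826) = -93917119*I*√5314/7971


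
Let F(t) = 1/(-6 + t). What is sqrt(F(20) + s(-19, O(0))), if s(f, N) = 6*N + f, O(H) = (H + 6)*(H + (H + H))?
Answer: I*sqrt(3710)/14 ≈ 4.3507*I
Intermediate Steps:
O(H) = 3*H*(6 + H) (O(H) = (6 + H)*(H + 2*H) = (6 + H)*(3*H) = 3*H*(6 + H))
s(f, N) = f + 6*N
sqrt(F(20) + s(-19, O(0))) = sqrt(1/(-6 + 20) + (-19 + 6*(3*0*(6 + 0)))) = sqrt(1/14 + (-19 + 6*(3*0*6))) = sqrt(1/14 + (-19 + 6*0)) = sqrt(1/14 + (-19 + 0)) = sqrt(1/14 - 19) = sqrt(-265/14) = I*sqrt(3710)/14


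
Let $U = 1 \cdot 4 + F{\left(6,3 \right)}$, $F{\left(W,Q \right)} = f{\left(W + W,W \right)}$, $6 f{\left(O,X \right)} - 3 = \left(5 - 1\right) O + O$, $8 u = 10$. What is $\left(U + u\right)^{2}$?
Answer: $\frac{3969}{16} \approx 248.06$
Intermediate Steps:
$u = \frac{5}{4}$ ($u = \frac{1}{8} \cdot 10 = \frac{5}{4} \approx 1.25$)
$f{\left(O,X \right)} = \frac{1}{2} + \frac{5 O}{6}$ ($f{\left(O,X \right)} = \frac{1}{2} + \frac{\left(5 - 1\right) O + O}{6} = \frac{1}{2} + \frac{4 O + O}{6} = \frac{1}{2} + \frac{5 O}{6}$)
$F{\left(W,Q \right)} = \frac{1}{2} + \frac{5 W}{3}$ ($F{\left(W,Q \right)} = \frac{1}{2} + \frac{5 \left(W + W\right)}{6} = \frac{1}{2} + \frac{5 \cdot 2 W}{6} = \frac{1}{2} + \frac{5 W}{3}$)
$U = \frac{29}{2}$ ($U = 1 \cdot 4 + \left(\frac{1}{2} + \frac{5}{3} \cdot 6\right) = 4 + \left(\frac{1}{2} + 10\right) = 4 + \frac{21}{2} = \frac{29}{2} \approx 14.5$)
$\left(U + u\right)^{2} = \left(\frac{29}{2} + \frac{5}{4}\right)^{2} = \left(\frac{63}{4}\right)^{2} = \frac{3969}{16}$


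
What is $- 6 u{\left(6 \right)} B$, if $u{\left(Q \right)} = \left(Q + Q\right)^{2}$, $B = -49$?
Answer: $42336$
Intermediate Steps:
$u{\left(Q \right)} = 4 Q^{2}$ ($u{\left(Q \right)} = \left(2 Q\right)^{2} = 4 Q^{2}$)
$- 6 u{\left(6 \right)} B = - 6 \cdot 4 \cdot 6^{2} \left(-49\right) = - 6 \cdot 4 \cdot 36 \left(-49\right) = \left(-6\right) 144 \left(-49\right) = \left(-864\right) \left(-49\right) = 42336$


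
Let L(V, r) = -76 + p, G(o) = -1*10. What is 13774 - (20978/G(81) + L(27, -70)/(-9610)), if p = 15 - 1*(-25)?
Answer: 76263981/4805 ≈ 15872.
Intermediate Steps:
p = 40 (p = 15 + 25 = 40)
G(o) = -10
L(V, r) = -36 (L(V, r) = -76 + 40 = -36)
13774 - (20978/G(81) + L(27, -70)/(-9610)) = 13774 - (20978/(-10) - 36/(-9610)) = 13774 - (20978*(-1/10) - 36*(-1/9610)) = 13774 - (-10489/5 + 18/4805) = 13774 - 1*(-10079911/4805) = 13774 + 10079911/4805 = 76263981/4805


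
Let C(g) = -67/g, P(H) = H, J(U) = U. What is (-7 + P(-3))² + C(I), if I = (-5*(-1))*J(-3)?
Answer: 1567/15 ≈ 104.47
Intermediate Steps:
I = -15 (I = -5*(-1)*(-3) = 5*(-3) = -15)
(-7 + P(-3))² + C(I) = (-7 - 3)² - 67/(-15) = (-10)² - 67*(-1/15) = 100 + 67/15 = 1567/15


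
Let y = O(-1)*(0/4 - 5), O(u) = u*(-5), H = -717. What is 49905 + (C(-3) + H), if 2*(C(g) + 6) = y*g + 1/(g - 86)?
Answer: 4380535/89 ≈ 49220.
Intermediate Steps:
O(u) = -5*u
y = -25 (y = (-5*(-1))*(0/4 - 5) = 5*(0*(¼) - 5) = 5*(0 - 5) = 5*(-5) = -25)
C(g) = -6 + 1/(2*(-86 + g)) - 25*g/2 (C(g) = -6 + (-25*g + 1/(g - 86))/2 = -6 + (-25*g + 1/(-86 + g))/2 = -6 + (1/(-86 + g) - 25*g)/2 = -6 + (1/(2*(-86 + g)) - 25*g/2) = -6 + 1/(2*(-86 + g)) - 25*g/2)
49905 + (C(-3) + H) = 49905 + ((1033 - 25*(-3)² + 2138*(-3))/(2*(-86 - 3)) - 717) = 49905 + ((½)*(1033 - 25*9 - 6414)/(-89) - 717) = 49905 + ((½)*(-1/89)*(1033 - 225 - 6414) - 717) = 49905 + ((½)*(-1/89)*(-5606) - 717) = 49905 + (2803/89 - 717) = 49905 - 61010/89 = 4380535/89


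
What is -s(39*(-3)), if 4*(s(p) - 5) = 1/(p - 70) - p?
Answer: -12809/374 ≈ -34.249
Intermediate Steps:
s(p) = 5 - p/4 + 1/(4*(-70 + p)) (s(p) = 5 + (1/(p - 70) - p)/4 = 5 + (1/(-70 + p) - p)/4 = 5 + (-p/4 + 1/(4*(-70 + p))) = 5 - p/4 + 1/(4*(-70 + p)))
-s(39*(-3)) = -(-1399 - (39*(-3))² + 90*(39*(-3)))/(4*(-70 + 39*(-3))) = -(-1399 - 1*(-117)² + 90*(-117))/(4*(-70 - 117)) = -(-1399 - 1*13689 - 10530)/(4*(-187)) = -(-1)*(-1399 - 13689 - 10530)/(4*187) = -(-1)*(-25618)/(4*187) = -1*12809/374 = -12809/374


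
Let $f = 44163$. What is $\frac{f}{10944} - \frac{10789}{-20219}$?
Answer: $\frac{112334057}{24586304} \approx 4.569$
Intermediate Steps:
$\frac{f}{10944} - \frac{10789}{-20219} = \frac{44163}{10944} - \frac{10789}{-20219} = 44163 \cdot \frac{1}{10944} - - \frac{10789}{20219} = \frac{4907}{1216} + \frac{10789}{20219} = \frac{112334057}{24586304}$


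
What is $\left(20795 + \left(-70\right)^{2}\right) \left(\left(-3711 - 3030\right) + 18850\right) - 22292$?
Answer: $311118463$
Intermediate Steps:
$\left(20795 + \left(-70\right)^{2}\right) \left(\left(-3711 - 3030\right) + 18850\right) - 22292 = \left(20795 + 4900\right) \left(\left(-3711 - 3030\right) + 18850\right) - 22292 = 25695 \left(-6741 + 18850\right) - 22292 = 25695 \cdot 12109 - 22292 = 311140755 - 22292 = 311118463$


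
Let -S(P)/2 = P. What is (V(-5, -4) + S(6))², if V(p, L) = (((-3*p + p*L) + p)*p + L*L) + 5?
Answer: 19881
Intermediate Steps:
V(p, L) = 5 + L² + p*(-2*p + L*p) (V(p, L) = (((-3*p + L*p) + p)*p + L²) + 5 = ((-2*p + L*p)*p + L²) + 5 = (p*(-2*p + L*p) + L²) + 5 = (L² + p*(-2*p + L*p)) + 5 = 5 + L² + p*(-2*p + L*p))
S(P) = -2*P
(V(-5, -4) + S(6))² = ((5 + (-4)² - 2*(-5)² - 4*(-5)²) - 2*6)² = ((5 + 16 - 2*25 - 4*25) - 12)² = ((5 + 16 - 50 - 100) - 12)² = (-129 - 12)² = (-141)² = 19881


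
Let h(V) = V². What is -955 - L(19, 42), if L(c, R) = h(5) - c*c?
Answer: -619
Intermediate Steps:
L(c, R) = 25 - c² (L(c, R) = 5² - c*c = 25 - c²)
-955 - L(19, 42) = -955 - (25 - 1*19²) = -955 - (25 - 1*361) = -955 - (25 - 361) = -955 - 1*(-336) = -955 + 336 = -619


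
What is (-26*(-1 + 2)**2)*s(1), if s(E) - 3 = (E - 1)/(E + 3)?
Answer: -78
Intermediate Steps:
s(E) = 3 + (-1 + E)/(3 + E) (s(E) = 3 + (E - 1)/(E + 3) = 3 + (-1 + E)/(3 + E))
(-26*(-1 + 2)**2)*s(1) = (-26*(-1 + 2)**2)*(4*(2 + 1)/(3 + 1)) = (-26*1**2)*(4*3/4) = (-26*1)*(4*(1/4)*3) = -26*3 = -78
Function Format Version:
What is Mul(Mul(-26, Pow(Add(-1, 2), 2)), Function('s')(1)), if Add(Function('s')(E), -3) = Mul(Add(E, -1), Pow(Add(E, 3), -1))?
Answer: -78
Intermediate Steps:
Function('s')(E) = Add(3, Mul(Pow(Add(3, E), -1), Add(-1, E))) (Function('s')(E) = Add(3, Mul(Add(E, -1), Pow(Add(E, 3), -1))) = Add(3, Mul(Add(-1, E), Pow(Add(3, E), -1))) = Add(3, Mul(Pow(Add(3, E), -1), Add(-1, E))))
Mul(Mul(-26, Pow(Add(-1, 2), 2)), Function('s')(1)) = Mul(Mul(-26, Pow(Add(-1, 2), 2)), Mul(4, Pow(Add(3, 1), -1), Add(2, 1))) = Mul(Mul(-26, Pow(1, 2)), Mul(4, Pow(4, -1), 3)) = Mul(Mul(-26, 1), Mul(4, Rational(1, 4), 3)) = Mul(-26, 3) = -78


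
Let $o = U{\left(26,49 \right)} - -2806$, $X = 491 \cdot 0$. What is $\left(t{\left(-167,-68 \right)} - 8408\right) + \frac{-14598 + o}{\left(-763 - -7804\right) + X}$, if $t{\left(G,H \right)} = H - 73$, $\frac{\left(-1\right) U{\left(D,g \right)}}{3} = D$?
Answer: $- \frac{60205379}{7041} \approx -8550.7$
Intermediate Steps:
$U{\left(D,g \right)} = - 3 D$
$X = 0$
$t{\left(G,H \right)} = -73 + H$
$o = 2728$ ($o = \left(-3\right) 26 - -2806 = -78 + 2806 = 2728$)
$\left(t{\left(-167,-68 \right)} - 8408\right) + \frac{-14598 + o}{\left(-763 - -7804\right) + X} = \left(\left(-73 - 68\right) - 8408\right) + \frac{-14598 + 2728}{\left(-763 - -7804\right) + 0} = \left(-141 - 8408\right) - \frac{11870}{\left(-763 + 7804\right) + 0} = -8549 - \frac{11870}{7041 + 0} = -8549 - \frac{11870}{7041} = - \frac{60205379}{7041}$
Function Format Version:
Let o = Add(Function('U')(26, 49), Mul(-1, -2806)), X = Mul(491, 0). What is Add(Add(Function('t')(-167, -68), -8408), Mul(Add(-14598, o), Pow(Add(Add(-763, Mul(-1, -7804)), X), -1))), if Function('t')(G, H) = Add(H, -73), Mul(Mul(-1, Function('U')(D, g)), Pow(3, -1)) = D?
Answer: Rational(-60205379, 7041) ≈ -8550.7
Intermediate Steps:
Function('U')(D, g) = Mul(-3, D)
X = 0
Function('t')(G, H) = Add(-73, H)
o = 2728 (o = Add(Mul(-3, 26), Mul(-1, -2806)) = Add(-78, 2806) = 2728)
Add(Add(Function('t')(-167, -68), -8408), Mul(Add(-14598, o), Pow(Add(Add(-763, Mul(-1, -7804)), X), -1))) = Add(Add(Add(-73, -68), -8408), Mul(Add(-14598, 2728), Pow(Add(Add(-763, Mul(-1, -7804)), 0), -1))) = Add(Add(-141, -8408), Mul(-11870, Pow(Add(Add(-763, 7804), 0), -1))) = Add(-8549, Mul(-11870, Pow(Add(7041, 0), -1))) = Add(-8549, Mul(-11870, Pow(7041, -1))) = Add(-8549, Mul(-11870, Rational(1, 7041))) = Add(-8549, Rational(-11870, 7041)) = Rational(-60205379, 7041)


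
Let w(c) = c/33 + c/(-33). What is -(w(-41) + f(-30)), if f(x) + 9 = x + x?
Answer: 69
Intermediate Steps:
w(c) = 0 (w(c) = c*(1/33) + c*(-1/33) = c/33 - c/33 = 0)
f(x) = -9 + 2*x (f(x) = -9 + (x + x) = -9 + 2*x)
-(w(-41) + f(-30)) = -(0 + (-9 + 2*(-30))) = -(0 + (-9 - 60)) = -(0 - 69) = -1*(-69) = 69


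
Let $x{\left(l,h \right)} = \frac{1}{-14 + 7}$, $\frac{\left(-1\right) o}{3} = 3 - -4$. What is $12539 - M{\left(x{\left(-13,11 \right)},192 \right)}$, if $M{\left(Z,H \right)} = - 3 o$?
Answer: $12476$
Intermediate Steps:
$o = -21$ ($o = - 3 \left(3 - -4\right) = - 3 \left(3 + 4\right) = \left(-3\right) 7 = -21$)
$x{\left(l,h \right)} = - \frac{1}{7}$ ($x{\left(l,h \right)} = \frac{1}{-7} = - \frac{1}{7}$)
$M{\left(Z,H \right)} = 63$ ($M{\left(Z,H \right)} = \left(-3\right) \left(-21\right) = 63$)
$12539 - M{\left(x{\left(-13,11 \right)},192 \right)} = 12539 - 63 = 12476$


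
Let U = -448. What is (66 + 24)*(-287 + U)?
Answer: -66150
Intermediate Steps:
(66 + 24)*(-287 + U) = (66 + 24)*(-287 - 448) = 90*(-735) = -66150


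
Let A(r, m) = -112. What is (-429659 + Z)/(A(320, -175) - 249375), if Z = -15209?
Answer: 444868/249487 ≈ 1.7831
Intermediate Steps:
(-429659 + Z)/(A(320, -175) - 249375) = (-429659 - 15209)/(-112 - 249375) = -444868/(-249487) = -444868*(-1/249487) = 444868/249487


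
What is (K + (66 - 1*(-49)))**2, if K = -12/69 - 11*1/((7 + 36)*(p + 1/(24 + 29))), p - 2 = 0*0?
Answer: 147326965660224/11198507329 ≈ 13156.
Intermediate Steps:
p = 2 (p = 2 + 0*0 = 2 + 0 = 2)
K = -31813/105823 (K = -12/69 - 11*1/((2 + 1/(24 + 29))*(7 + 36)) = -12*1/69 - 11*1/(43*(2 + 1/53)) = -4/23 - 11*1/(43*(2 + 1/53)) = -4/23 - 11/(43*(107/53)) = -4/23 - 11/4601/53 = -4/23 - 11*53/4601 = -4/23 - 583/4601 = -31813/105823 ≈ -0.30062)
(K + (66 - 1*(-49)))**2 = (-31813/105823 + (66 - 1*(-49)))**2 = (-31813/105823 + (66 + 49))**2 = (-31813/105823 + 115)**2 = (12137832/105823)**2 = 147326965660224/11198507329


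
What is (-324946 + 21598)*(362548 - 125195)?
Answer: -72000557844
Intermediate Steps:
(-324946 + 21598)*(362548 - 125195) = -303348*237353 = -72000557844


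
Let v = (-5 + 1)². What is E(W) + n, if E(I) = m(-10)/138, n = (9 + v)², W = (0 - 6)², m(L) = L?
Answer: 43120/69 ≈ 624.93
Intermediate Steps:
v = 16 (v = (-4)² = 16)
W = 36 (W = (-6)² = 36)
n = 625 (n = (9 + 16)² = 25² = 625)
E(I) = -5/69 (E(I) = -10/138 = -10*1/138 = -5/69)
E(W) + n = -5/69 + 625 = 43120/69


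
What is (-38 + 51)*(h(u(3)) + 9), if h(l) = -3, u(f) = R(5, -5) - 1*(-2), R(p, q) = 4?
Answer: 78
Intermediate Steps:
u(f) = 6 (u(f) = 4 - 1*(-2) = 4 + 2 = 6)
(-38 + 51)*(h(u(3)) + 9) = (-38 + 51)*(-3 + 9) = 13*6 = 78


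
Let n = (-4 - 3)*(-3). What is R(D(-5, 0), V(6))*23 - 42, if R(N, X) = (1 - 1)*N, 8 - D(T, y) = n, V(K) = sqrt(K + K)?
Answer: -42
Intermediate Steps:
V(K) = sqrt(2)*sqrt(K) (V(K) = sqrt(2*K) = sqrt(2)*sqrt(K))
n = 21 (n = -7*(-3) = 21)
D(T, y) = -13 (D(T, y) = 8 - 1*21 = 8 - 21 = -13)
R(N, X) = 0 (R(N, X) = 0*N = 0)
R(D(-5, 0), V(6))*23 - 42 = 0*23 - 42 = 0 - 42 = -42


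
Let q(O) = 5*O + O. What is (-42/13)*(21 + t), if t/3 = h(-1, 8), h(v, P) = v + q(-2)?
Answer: 756/13 ≈ 58.154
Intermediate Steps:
q(O) = 6*O
h(v, P) = -12 + v (h(v, P) = v + 6*(-2) = v - 12 = -12 + v)
t = -39 (t = 3*(-12 - 1) = 3*(-13) = -39)
(-42/13)*(21 + t) = (-42/13)*(21 - 39) = -42*1/13*(-18) = -42/13*(-18) = 756/13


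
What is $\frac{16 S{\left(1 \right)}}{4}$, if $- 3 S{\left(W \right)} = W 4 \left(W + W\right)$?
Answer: $- \frac{32}{3} \approx -10.667$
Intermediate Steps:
$S{\left(W \right)} = - \frac{8 W^{2}}{3}$ ($S{\left(W \right)} = - \frac{W 4 \left(W + W\right)}{3} = - \frac{W 4 \cdot 2 W}{3} = - \frac{W 8 W}{3} = - \frac{8 W^{2}}{3}$)
$\frac{16 S{\left(1 \right)}}{4} = \frac{16 \left(- \frac{8 \cdot 1^{2}}{3}\right)}{4} = 16 \left(\left(- \frac{8}{3}\right) 1\right) \frac{1}{4} = 16 \left(- \frac{8}{3}\right) \frac{1}{4} = \left(- \frac{128}{3}\right) \frac{1}{4} = - \frac{32}{3}$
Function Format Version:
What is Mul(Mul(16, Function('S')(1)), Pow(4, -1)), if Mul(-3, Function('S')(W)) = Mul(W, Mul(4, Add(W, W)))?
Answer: Rational(-32, 3) ≈ -10.667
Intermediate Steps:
Function('S')(W) = Mul(Rational(-8, 3), Pow(W, 2)) (Function('S')(W) = Mul(Rational(-1, 3), Mul(W, Mul(4, Add(W, W)))) = Mul(Rational(-1, 3), Mul(W, Mul(4, Mul(2, W)))) = Mul(Rational(-1, 3), Mul(W, Mul(8, W))) = Mul(Rational(-1, 3), Mul(8, Pow(W, 2))) = Mul(Rational(-8, 3), Pow(W, 2)))
Mul(Mul(16, Function('S')(1)), Pow(4, -1)) = Mul(Mul(16, Mul(Rational(-8, 3), Pow(1, 2))), Pow(4, -1)) = Mul(Mul(16, Mul(Rational(-8, 3), 1)), Rational(1, 4)) = Mul(Mul(16, Rational(-8, 3)), Rational(1, 4)) = Mul(Rational(-128, 3), Rational(1, 4)) = Rational(-32, 3)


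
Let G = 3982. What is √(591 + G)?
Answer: √4573 ≈ 67.624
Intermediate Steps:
√(591 + G) = √(591 + 3982) = √4573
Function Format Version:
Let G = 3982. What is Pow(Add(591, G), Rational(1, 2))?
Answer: Pow(4573, Rational(1, 2)) ≈ 67.624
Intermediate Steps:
Pow(Add(591, G), Rational(1, 2)) = Pow(Add(591, 3982), Rational(1, 2)) = Pow(4573, Rational(1, 2))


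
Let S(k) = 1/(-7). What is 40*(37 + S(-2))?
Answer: 10320/7 ≈ 1474.3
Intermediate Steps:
S(k) = -⅐
40*(37 + S(-2)) = 40*(37 - ⅐) = 40*(258/7) = 10320/7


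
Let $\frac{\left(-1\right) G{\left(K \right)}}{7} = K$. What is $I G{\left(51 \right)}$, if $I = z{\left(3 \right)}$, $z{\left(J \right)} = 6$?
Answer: $-2142$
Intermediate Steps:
$G{\left(K \right)} = - 7 K$
$I = 6$
$I G{\left(51 \right)} = 6 \left(\left(-7\right) 51\right) = 6 \left(-357\right) = -2142$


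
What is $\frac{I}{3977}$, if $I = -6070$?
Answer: $- \frac{6070}{3977} \approx -1.5263$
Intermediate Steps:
$\frac{I}{3977} = - \frac{6070}{3977}$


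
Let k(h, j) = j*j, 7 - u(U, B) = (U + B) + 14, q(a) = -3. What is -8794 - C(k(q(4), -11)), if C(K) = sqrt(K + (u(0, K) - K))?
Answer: -8794 - 8*I*sqrt(2) ≈ -8794.0 - 11.314*I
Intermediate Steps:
u(U, B) = -7 - B - U (u(U, B) = 7 - ((U + B) + 14) = 7 - ((B + U) + 14) = 7 - (14 + B + U) = 7 + (-14 - B - U) = -7 - B - U)
k(h, j) = j**2
C(K) = sqrt(-7 - K) (C(K) = sqrt(K + ((-7 - K - 1*0) - K)) = sqrt(K + ((-7 - K + 0) - K)) = sqrt(K + ((-7 - K) - K)) = sqrt(K + (-7 - 2*K)) = sqrt(-7 - K))
-8794 - C(k(q(4), -11)) = -8794 - sqrt(-7 - 1*(-11)**2) = -8794 - sqrt(-7 - 1*121) = -8794 - sqrt(-7 - 121) = -8794 - sqrt(-128) = -8794 - 8*I*sqrt(2)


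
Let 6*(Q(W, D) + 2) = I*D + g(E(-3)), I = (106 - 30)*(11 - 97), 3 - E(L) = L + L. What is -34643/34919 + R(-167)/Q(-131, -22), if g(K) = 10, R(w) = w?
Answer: -836050968/836833835 ≈ -0.99906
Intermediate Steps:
E(L) = 3 - 2*L (E(L) = 3 - (L + L) = 3 - 2*L)
I = -6536 (I = 76*(-86) = -6536)
Q(W, D) = -⅓ - 3268*D/3 (Q(W, D) = -2 + (-6536*D + 10)/6 = -2 + (10 - 6536*D)/6 = -2 + (5/3 - 3268*D/3) = -⅓ - 3268*D/3)
-34643/34919 + R(-167)/Q(-131, -22) = -34643/34919 - 167/(-⅓ - 3268/3*(-22)) = -34643*1/34919 - 167/(-⅓ + 71896/3) = -34643/34919 - 167/23965 = -836050968/836833835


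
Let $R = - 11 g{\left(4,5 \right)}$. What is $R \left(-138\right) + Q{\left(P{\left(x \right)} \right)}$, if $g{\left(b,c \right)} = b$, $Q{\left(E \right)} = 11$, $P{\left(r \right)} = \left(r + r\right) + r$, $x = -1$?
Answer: $6083$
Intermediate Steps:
$P{\left(r \right)} = 3 r$ ($P{\left(r \right)} = 2 r + r = 3 r$)
$R = -44$ ($R = \left(-11\right) 4 = -44$)
$R \left(-138\right) + Q{\left(P{\left(x \right)} \right)} = \left(-44\right) \left(-138\right) + 11 = 6072 + 11 = 6083$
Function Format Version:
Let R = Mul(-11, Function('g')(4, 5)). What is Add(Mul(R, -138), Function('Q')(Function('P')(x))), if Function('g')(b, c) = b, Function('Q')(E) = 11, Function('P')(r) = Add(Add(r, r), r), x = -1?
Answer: 6083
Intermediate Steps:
Function('P')(r) = Mul(3, r) (Function('P')(r) = Add(Mul(2, r), r) = Mul(3, r))
R = -44 (R = Mul(-11, 4) = -44)
Add(Mul(R, -138), Function('Q')(Function('P')(x))) = Add(Mul(-44, -138), 11) = Add(6072, 11) = 6083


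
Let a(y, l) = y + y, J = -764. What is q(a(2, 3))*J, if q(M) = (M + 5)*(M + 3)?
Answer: -48132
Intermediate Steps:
a(y, l) = 2*y
q(M) = (3 + M)*(5 + M) (q(M) = (5 + M)*(3 + M) = (3 + M)*(5 + M))
q(a(2, 3))*J = (15 + (2*2)**2 + 8*(2*2))*(-764) = (15 + 4**2 + 8*4)*(-764) = (15 + 16 + 32)*(-764) = 63*(-764) = -48132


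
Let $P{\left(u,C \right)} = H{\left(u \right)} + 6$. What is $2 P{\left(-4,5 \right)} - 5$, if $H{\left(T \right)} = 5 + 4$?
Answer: $25$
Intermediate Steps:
$H{\left(T \right)} = 9$
$P{\left(u,C \right)} = 15$ ($P{\left(u,C \right)} = 9 + 6 = 15$)
$2 P{\left(-4,5 \right)} - 5 = 2 \cdot 15 - 5 = 30 - 5 = 25$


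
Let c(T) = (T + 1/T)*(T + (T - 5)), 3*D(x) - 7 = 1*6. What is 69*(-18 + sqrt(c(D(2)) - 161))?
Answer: -1242 + 23*I*sqrt(219427)/13 ≈ -1242.0 + 828.76*I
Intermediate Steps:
D(x) = 13/3 (D(x) = 7/3 + (1*6)/3 = 7/3 + (1/3)*6 = 7/3 + 2 = 13/3)
c(T) = (-5 + 2*T)*(T + 1/T) (c(T) = (T + 1/T)*(T + (-5 + T)) = (T + 1/T)*(-5 + 2*T) = (-5 + 2*T)*(T + 1/T))
69*(-18 + sqrt(c(D(2)) - 161)) = 69*(-18 + sqrt((2 - 5*13/3 - 5/13/3 + 2*(13/3)**2) - 161)) = 69*(-18 + sqrt((2 - 65/3 - 5*3/13 + 2*(169/9)) - 161)) = 69*(-18 + sqrt((2 - 65/3 - 15/13 + 338/9) - 161)) = 69*(-18 + sqrt(1958/117 - 161)) = 69*(-18 + sqrt(-16879/117)) = 69*(-18 + I*sqrt(219427)/39) = -1242 + 23*I*sqrt(219427)/13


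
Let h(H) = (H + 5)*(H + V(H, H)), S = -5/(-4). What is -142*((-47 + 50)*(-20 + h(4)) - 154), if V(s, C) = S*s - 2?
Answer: 3550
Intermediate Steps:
S = 5/4 (S = -5*(-¼) = 5/4 ≈ 1.2500)
V(s, C) = -2 + 5*s/4 (V(s, C) = 5*s/4 - 2 = -2 + 5*s/4)
h(H) = (-2 + 9*H/4)*(5 + H) (h(H) = (H + 5)*(H + (-2 + 5*H/4)) = (5 + H)*(-2 + 9*H/4) = (-2 + 9*H/4)*(5 + H))
-142*((-47 + 50)*(-20 + h(4)) - 154) = -142*((-47 + 50)*(-20 + (-10 + (9/4)*4² + (37/4)*4)) - 154) = -142*(3*(-20 + (-10 + (9/4)*16 + 37)) - 154) = -142*(3*(-20 + (-10 + 36 + 37)) - 154) = -142*(3*(-20 + 63) - 154) = -142*(3*43 - 154) = -142*(129 - 154) = -142*(-25) = 3550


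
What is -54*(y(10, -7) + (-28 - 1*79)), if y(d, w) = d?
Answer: 5238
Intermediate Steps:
-54*(y(10, -7) + (-28 - 1*79)) = -54*(10 + (-28 - 1*79)) = -54*(10 + (-28 - 79)) = -54*(10 - 107) = -54*(-97) = 5238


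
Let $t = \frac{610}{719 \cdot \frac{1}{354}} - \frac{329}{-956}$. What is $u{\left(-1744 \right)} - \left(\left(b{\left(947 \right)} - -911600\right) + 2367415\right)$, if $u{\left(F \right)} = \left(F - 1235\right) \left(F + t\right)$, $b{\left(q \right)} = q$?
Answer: $\frac{700901234707}{687364} \approx 1.0197 \cdot 10^{6}$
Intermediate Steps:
$t = \frac{206675191}{687364}$ ($t = \frac{610}{719 \cdot \frac{1}{354}} - - \frac{329}{956} = \frac{610}{\frac{719}{354}} + \frac{329}{956} = 610 \cdot \frac{354}{719} + \frac{329}{956} = \frac{215940}{719} + \frac{329}{956} = \frac{206675191}{687364} \approx 300.68$)
$u{\left(F \right)} = \left(-1235 + F\right) \left(\frac{206675191}{687364} + F\right)$ ($u{\left(F \right)} = \left(F - 1235\right) \left(F + \frac{206675191}{687364}\right) = \left(-1235 + F\right) \left(\frac{206675191}{687364} + F\right)$)
$u{\left(-1744 \right)} - \left(\left(b{\left(947 \right)} - -911600\right) + 2367415\right) = \left(- \frac{255243860885}{687364} + \left(-1744\right)^{2} - - \frac{280007636164}{171841}\right) - \left(\left(947 - -911600\right) + 2367415\right) = \left(- \frac{255243860885}{687364} + 3041536 + \frac{280007636164}{171841}\right) - \left(\left(947 + 911600\right) + 2367415\right) = \frac{2955429034875}{687364} - \left(912547 + 2367415\right) = \frac{2955429034875}{687364} - 3279962 = \frac{700901234707}{687364}$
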